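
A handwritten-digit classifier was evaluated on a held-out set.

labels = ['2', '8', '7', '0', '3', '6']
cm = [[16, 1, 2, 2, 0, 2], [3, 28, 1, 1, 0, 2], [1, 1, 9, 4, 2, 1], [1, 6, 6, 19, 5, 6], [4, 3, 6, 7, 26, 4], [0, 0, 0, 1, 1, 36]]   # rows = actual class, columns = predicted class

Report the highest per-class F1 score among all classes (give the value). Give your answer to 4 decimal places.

Per-class F1 score (2·TP/(2·TP+FP+FN)):
  2: TP=16, FP=3+1+1+4+0=9, FN=1+2+2+0+2=7 → 32/48 = 0.66667
  8: TP=28, FP=1+1+6+3+0=11, FN=3+1+1+0+2=7 → 56/74 = 0.75676
  7: TP=9, FP=2+1+6+6+0=15, FN=1+1+4+2+1=9 → 18/42 = 0.42857
  0: TP=19, FP=2+1+4+7+1=15, FN=1+6+6+5+6=24 → 38/77 = 0.49351
  3: TP=26, FP=0+0+2+5+1=8, FN=4+3+6+7+4=24 → 52/84 = 0.61905
  6: TP=36, FP=2+2+1+6+4=15, FN=0+0+0+1+1=2 → 72/89 = 0.80899
Highest is class '6' with F1 score = 0.8090.

0.8090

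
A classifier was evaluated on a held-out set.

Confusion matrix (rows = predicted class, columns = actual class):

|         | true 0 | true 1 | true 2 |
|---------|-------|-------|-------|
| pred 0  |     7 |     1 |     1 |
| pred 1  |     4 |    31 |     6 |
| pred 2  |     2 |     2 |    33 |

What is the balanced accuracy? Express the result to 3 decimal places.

0.758

Balanced accuracy = mean of per-class recall.
  0: recall = 7/13 = 0.5385
  1: recall = 31/34 = 0.9118
  2: recall = 33/40 = 0.8250
Mean = (0.5385 + 0.9118 + 0.8250) / 3 = 0.758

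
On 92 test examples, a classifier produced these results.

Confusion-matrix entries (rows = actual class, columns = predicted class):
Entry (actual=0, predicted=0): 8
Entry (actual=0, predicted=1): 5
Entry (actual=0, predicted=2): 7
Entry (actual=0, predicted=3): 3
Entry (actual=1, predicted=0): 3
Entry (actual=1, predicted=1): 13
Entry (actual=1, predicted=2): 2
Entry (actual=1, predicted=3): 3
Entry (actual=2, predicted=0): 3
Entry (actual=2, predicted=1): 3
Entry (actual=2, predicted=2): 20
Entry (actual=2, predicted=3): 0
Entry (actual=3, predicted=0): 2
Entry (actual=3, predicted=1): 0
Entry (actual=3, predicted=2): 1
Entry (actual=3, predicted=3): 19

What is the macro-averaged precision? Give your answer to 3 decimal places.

Per-class precision (TP/(TP+FP)):
  0: TP=8, FP=3+3+2=8 → 8/16 = 0.5000
  1: TP=13, FP=5+3+0=8 → 13/21 = 0.6190
  2: TP=20, FP=7+2+1=10 → 20/30 = 0.6667
  3: TP=19, FP=3+3+0=6 → 19/25 = 0.7600
Macro-precision = mean = (0.5000 + 0.6190 + 0.6667 + 0.7600) / 4 = 0.636

0.636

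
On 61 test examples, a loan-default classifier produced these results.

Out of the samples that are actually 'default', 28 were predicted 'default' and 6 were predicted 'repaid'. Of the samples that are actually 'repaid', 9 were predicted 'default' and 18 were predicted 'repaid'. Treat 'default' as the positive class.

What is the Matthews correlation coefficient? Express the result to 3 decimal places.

MCC = (TP·TN − FP·FN) / √((TP+FP)(TP+FN)(TN+FP)(TN+FN))
Numerator = 28·18 − 9·6 = 450
Denominator = √(37·34·27·24) = √815184 = 902.8754
MCC = 450 / 902.8754 = 0.498

0.498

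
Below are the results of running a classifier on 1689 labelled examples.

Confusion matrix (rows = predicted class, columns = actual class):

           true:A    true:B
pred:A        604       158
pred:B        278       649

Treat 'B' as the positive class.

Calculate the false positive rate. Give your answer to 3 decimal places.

FPR = FP/(FP+TN) = 278/(278+604) = 0.315

0.315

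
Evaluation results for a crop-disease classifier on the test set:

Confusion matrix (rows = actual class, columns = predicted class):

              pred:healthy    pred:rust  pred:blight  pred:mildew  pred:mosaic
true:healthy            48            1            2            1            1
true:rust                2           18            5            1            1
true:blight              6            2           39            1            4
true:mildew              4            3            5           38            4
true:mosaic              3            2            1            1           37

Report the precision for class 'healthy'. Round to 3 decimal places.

Take TP from the diagonal, FP from the rest of the 'healthy' prediction marginal, FN from the rest of the 'healthy' actual marginal.
precision = TP/(TP+FP).
healthy: TP=48, FP=2+6+4+3=15 → 48/63 = 0.7619

0.762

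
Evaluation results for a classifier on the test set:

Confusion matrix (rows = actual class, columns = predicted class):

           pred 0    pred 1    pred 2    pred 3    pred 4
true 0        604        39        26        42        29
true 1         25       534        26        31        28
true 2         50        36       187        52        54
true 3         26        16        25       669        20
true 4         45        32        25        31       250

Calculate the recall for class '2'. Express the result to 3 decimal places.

0.493

recall = TP/(TP+FN).
2: TP=187, FN=50+36+52+54=192 → 187/379 = 0.4934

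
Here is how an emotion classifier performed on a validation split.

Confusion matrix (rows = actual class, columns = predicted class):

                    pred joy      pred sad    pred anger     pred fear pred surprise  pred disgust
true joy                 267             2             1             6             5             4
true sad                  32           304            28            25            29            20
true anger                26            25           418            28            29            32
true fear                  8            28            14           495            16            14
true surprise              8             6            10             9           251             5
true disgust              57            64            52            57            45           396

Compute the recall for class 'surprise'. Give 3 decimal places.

0.869

recall = TP/(TP+FN).
surprise: TP=251, FN=8+6+10+9+5=38 → 251/289 = 0.8685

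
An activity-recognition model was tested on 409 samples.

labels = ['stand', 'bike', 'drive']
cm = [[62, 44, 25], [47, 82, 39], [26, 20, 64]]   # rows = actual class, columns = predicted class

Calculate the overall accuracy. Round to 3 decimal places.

0.509

Accuracy = trace / total = (62+82+64=208) / 409 = 208/409 = 0.509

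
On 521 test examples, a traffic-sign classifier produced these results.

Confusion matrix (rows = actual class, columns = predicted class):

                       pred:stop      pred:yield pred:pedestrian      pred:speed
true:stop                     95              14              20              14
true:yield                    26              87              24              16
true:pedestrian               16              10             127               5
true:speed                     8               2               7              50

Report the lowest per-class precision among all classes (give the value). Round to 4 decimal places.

0.5882

Per-class precision (TP/(TP+FP)):
  stop: TP=95, FP=26+16+8=50 → 95/145 = 0.65517
  yield: TP=87, FP=14+10+2=26 → 87/113 = 0.76991
  pedestrian: TP=127, FP=20+24+7=51 → 127/178 = 0.71348
  speed: TP=50, FP=14+16+5=35 → 50/85 = 0.58824
Lowest is class 'speed' with precision = 0.5882.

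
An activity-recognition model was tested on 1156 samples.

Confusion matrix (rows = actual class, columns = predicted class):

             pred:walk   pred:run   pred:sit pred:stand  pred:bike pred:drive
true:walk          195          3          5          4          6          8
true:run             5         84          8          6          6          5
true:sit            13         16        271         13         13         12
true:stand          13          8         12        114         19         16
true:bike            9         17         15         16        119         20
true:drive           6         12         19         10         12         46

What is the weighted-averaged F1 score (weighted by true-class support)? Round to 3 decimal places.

Per-class F1 score (2·TP/(2·TP+FP+FN)):
  walk: TP=195, FP=5+13+13+9+6=46, FN=3+5+4+6+8=26 → 390/462 = 0.8442
  run: TP=84, FP=3+16+8+17+12=56, FN=5+8+6+6+5=30 → 168/254 = 0.6614
  sit: TP=271, FP=5+8+12+15+19=59, FN=13+16+13+13+12=67 → 542/668 = 0.8114
  stand: TP=114, FP=4+6+13+16+10=49, FN=13+8+12+19+16=68 → 228/345 = 0.6609
  bike: TP=119, FP=6+6+13+19+12=56, FN=9+17+15+16+20=77 → 238/371 = 0.6415
  drive: TP=46, FP=8+5+12+16+20=61, FN=6+12+19+10+12=59 → 92/212 = 0.4340
Weighted-F1 score = Σ (supportᵢ/N)·F1 scoreᵢ with N=1156: (221/1156)·0.8442 + (114/1156)·0.6614 + (338/1156)·0.8114 + (182/1156)·0.6609 + (196/1156)·0.6415 + (105/1156)·0.4340 = 0.716

0.716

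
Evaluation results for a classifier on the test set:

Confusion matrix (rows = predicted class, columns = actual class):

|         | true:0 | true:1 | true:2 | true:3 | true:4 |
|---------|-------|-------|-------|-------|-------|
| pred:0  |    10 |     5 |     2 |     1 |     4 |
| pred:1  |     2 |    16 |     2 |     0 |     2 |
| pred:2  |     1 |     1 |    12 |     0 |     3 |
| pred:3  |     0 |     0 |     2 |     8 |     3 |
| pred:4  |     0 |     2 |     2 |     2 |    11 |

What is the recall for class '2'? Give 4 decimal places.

One-vs-rest for '2': TP = diagonal; FP = other classes predicted '2'; FN = '2' predicted as other.
recall = TP/(TP+FN).
2: TP=12, FN=2+2+2+2=8 → 12/20 = 0.60000

0.6000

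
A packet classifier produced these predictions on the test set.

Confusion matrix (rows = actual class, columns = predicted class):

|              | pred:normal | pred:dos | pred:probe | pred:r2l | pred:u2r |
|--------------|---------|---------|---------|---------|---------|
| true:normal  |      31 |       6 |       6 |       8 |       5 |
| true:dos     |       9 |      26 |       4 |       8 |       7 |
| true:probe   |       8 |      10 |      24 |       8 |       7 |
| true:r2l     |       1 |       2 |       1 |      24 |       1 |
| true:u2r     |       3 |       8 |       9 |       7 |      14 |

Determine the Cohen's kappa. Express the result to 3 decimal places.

0.378

Observed agreement pₒ = trace/N = 119/237 = 0.5021
Expected agreement pₑ = Σ (rowᵢ·colᵢ)/N² = (56·52 + 54·52 + 57·44 + 29·55 + 41·34)/237² = 0.1997
κ = (pₒ − pₑ)/(1 − pₑ) = (0.5021 − 0.1997)/(1 − 0.1997) = 0.378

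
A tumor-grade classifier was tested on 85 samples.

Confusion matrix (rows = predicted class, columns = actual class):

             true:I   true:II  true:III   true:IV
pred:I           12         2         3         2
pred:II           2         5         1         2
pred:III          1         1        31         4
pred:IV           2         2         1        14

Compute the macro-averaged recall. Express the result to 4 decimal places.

Per-class recall (TP/(TP+FN)):
  I: TP=12, FN=2+1+2=5 → 12/17 = 0.70588
  II: TP=5, FN=2+1+2=5 → 5/10 = 0.50000
  III: TP=31, FN=3+1+1=5 → 31/36 = 0.86111
  IV: TP=14, FN=2+2+4=8 → 14/22 = 0.63636
Macro-recall = mean = (0.70588 + 0.50000 + 0.86111 + 0.63636) / 4 = 0.6758

0.6758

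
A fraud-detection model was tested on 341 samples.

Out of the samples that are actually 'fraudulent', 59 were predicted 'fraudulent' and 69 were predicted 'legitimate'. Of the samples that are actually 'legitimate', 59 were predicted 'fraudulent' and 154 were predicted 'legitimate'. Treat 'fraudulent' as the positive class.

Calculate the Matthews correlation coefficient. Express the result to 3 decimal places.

0.187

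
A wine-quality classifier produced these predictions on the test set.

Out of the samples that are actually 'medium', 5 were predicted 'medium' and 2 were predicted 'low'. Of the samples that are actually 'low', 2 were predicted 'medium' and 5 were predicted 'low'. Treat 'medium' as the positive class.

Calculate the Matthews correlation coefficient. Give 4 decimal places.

0.4286

MCC = (TP·TN − FP·FN) / √((TP+FP)(TP+FN)(TN+FP)(TN+FN))
Numerator = 5·5 − 2·2 = 21
Denominator = √(7·7·7·7) = √2401 = 49.0000
MCC = 21 / 49.0000 = 0.4286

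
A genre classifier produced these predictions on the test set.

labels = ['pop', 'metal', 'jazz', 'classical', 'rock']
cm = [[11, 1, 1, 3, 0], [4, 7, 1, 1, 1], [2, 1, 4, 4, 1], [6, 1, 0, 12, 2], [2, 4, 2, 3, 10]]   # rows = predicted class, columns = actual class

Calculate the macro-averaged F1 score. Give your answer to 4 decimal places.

Per-class F1 score (2·TP/(2·TP+FP+FN)):
  pop: TP=11, FP=1+1+3+0=5, FN=4+2+6+2=14 → 22/41 = 0.53659
  metal: TP=7, FP=4+1+1+1=7, FN=1+1+1+4=7 → 14/28 = 0.50000
  jazz: TP=4, FP=2+1+4+1=8, FN=1+1+0+2=4 → 8/20 = 0.40000
  classical: TP=12, FP=6+1+0+2=9, FN=3+1+4+3=11 → 24/44 = 0.54545
  rock: TP=10, FP=2+4+2+3=11, FN=0+1+1+2=4 → 20/35 = 0.57143
Macro-F1 score = mean = (0.53659 + 0.50000 + 0.40000 + 0.54545 + 0.57143) / 5 = 0.5107

0.5107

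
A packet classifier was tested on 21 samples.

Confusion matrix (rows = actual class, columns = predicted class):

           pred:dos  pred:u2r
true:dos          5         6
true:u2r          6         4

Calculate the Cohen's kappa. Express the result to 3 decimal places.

Observed agreement pₒ = trace/N = 9/21 = 0.4286
Expected agreement pₑ = Σ (rowᵢ·colᵢ)/N² = (11·11 + 10·10)/21² = 0.5011
κ = (pₒ − pₑ)/(1 − pₑ) = (0.4286 − 0.5011)/(1 − 0.5011) = -0.145

-0.145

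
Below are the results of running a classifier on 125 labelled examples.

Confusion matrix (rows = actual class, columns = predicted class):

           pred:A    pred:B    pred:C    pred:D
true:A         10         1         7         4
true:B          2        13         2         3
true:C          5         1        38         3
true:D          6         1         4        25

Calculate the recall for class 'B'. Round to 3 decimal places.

0.650

Take TP from the diagonal, FP from the rest of the 'B' prediction marginal, FN from the rest of the 'B' actual marginal.
recall = TP/(TP+FN).
B: TP=13, FN=2+2+3=7 → 13/20 = 0.6500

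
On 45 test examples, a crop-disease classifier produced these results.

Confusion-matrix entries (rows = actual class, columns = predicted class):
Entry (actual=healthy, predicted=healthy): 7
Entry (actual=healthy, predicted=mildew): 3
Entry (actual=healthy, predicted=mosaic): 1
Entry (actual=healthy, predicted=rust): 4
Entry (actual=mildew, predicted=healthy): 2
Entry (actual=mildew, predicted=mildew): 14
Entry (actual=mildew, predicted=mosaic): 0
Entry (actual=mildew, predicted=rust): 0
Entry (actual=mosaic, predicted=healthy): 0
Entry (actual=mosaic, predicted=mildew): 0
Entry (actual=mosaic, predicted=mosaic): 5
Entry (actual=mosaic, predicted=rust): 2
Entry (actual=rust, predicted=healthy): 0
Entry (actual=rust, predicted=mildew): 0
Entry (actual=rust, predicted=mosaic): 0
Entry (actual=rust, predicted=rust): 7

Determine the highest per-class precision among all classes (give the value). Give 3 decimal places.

0.833

Per-class precision (TP/(TP+FP)):
  healthy: TP=7, FP=2+0+0=2 → 7/9 = 0.7778
  mildew: TP=14, FP=3+0+0=3 → 14/17 = 0.8235
  mosaic: TP=5, FP=1+0+0=1 → 5/6 = 0.8333
  rust: TP=7, FP=4+0+2=6 → 7/13 = 0.5385
Highest is class 'mosaic' with precision = 0.833.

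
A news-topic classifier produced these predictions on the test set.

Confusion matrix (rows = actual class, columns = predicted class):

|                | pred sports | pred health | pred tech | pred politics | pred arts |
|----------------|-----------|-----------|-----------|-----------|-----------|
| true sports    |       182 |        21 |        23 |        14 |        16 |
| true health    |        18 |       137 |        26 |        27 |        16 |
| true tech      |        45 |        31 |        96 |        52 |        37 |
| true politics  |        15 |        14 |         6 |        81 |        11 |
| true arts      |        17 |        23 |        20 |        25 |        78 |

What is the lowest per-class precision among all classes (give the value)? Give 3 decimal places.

Per-class precision (TP/(TP+FP)):
  sports: TP=182, FP=18+45+15+17=95 → 182/277 = 0.6570
  health: TP=137, FP=21+31+14+23=89 → 137/226 = 0.6062
  tech: TP=96, FP=23+26+6+20=75 → 96/171 = 0.5614
  politics: TP=81, FP=14+27+52+25=118 → 81/199 = 0.4070
  arts: TP=78, FP=16+16+37+11=80 → 78/158 = 0.4937
Lowest is class 'politics' with precision = 0.407.

0.407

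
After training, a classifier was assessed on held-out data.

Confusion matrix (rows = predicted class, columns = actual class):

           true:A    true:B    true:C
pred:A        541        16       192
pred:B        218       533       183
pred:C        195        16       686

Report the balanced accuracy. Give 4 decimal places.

Balanced accuracy = mean of per-class recall.
  A: recall = 541/954 = 0.56709
  B: recall = 533/565 = 0.94336
  C: recall = 686/1061 = 0.64656
Mean = (0.56709 + 0.94336 + 0.64656) / 3 = 0.7190

0.7190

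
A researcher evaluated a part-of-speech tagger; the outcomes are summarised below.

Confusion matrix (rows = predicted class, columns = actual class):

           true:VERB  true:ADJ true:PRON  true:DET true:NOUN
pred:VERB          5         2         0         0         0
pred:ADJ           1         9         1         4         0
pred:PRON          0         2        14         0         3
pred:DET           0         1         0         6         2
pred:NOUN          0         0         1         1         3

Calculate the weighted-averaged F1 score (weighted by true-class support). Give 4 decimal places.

0.6618

Per-class F1 score (2·TP/(2·TP+FP+FN)):
  VERB: TP=5, FP=2+0+0+0=2, FN=1+0+0+0=1 → 10/13 = 0.76923
  ADJ: TP=9, FP=1+1+4+0=6, FN=2+2+1+0=5 → 18/29 = 0.62069
  PRON: TP=14, FP=0+2+0+3=5, FN=0+1+0+1=2 → 28/35 = 0.80000
  DET: TP=6, FP=0+1+0+2=3, FN=0+4+0+1=5 → 12/20 = 0.60000
  NOUN: TP=3, FP=0+0+1+1=2, FN=0+0+3+2=5 → 6/13 = 0.46154
Weighted-F1 score = Σ (supportᵢ/N)·F1 scoreᵢ with N=55: (6/55)·0.76923 + (14/55)·0.62069 + (16/55)·0.80000 + (11/55)·0.60000 + (8/55)·0.46154 = 0.6618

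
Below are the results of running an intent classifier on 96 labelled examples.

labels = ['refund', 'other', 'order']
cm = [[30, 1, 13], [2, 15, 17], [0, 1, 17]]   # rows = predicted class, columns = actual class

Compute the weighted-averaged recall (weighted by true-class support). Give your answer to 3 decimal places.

Per-class recall (TP/(TP+FN)):
  refund: TP=30, FN=2+0=2 → 30/32 = 0.9375
  other: TP=15, FN=1+1=2 → 15/17 = 0.8824
  order: TP=17, FN=13+17=30 → 17/47 = 0.3617
Weighted-recall = Σ (supportᵢ/N)·recallᵢ with N=96: (32/96)·0.9375 + (17/96)·0.8824 + (47/96)·0.3617 = 0.646

0.646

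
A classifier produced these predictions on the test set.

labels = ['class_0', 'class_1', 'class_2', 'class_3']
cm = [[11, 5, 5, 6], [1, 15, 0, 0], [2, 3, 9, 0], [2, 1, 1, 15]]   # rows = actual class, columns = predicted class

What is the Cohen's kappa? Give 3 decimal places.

Observed agreement pₒ = trace/N = 50/76 = 0.6579
Expected agreement pₑ = Σ (rowᵢ·colᵢ)/N² = (27·16 + 16·24 + 14·15 + 19·21)/76² = 0.2467
κ = (pₒ − pₑ)/(1 − pₑ) = (0.6579 − 0.2467)/(1 − 0.2467) = 0.546

0.546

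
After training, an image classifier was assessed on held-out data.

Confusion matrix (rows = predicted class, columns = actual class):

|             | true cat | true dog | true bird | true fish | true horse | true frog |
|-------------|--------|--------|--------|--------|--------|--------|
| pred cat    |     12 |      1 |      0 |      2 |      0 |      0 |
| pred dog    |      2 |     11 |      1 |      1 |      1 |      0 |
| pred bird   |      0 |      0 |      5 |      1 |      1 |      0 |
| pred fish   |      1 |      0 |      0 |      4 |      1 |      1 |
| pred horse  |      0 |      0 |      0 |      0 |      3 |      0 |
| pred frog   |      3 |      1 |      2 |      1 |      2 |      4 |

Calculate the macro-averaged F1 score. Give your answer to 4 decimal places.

0.6071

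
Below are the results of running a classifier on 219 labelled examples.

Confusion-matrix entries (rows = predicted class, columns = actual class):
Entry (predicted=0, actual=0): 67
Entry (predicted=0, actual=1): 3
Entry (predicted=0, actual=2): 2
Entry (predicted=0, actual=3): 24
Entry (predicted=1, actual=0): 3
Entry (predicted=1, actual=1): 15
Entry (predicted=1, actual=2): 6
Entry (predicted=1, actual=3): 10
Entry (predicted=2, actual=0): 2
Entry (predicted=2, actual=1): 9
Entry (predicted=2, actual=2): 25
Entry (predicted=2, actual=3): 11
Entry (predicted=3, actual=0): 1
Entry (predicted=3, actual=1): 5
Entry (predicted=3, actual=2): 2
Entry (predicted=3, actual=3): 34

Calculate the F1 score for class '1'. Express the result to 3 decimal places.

F1 score = 2·TP/(2·TP+FP+FN).
1: TP=15, FP=3+6+10=19, FN=3+9+5=17 → 30/66 = 0.4545

0.455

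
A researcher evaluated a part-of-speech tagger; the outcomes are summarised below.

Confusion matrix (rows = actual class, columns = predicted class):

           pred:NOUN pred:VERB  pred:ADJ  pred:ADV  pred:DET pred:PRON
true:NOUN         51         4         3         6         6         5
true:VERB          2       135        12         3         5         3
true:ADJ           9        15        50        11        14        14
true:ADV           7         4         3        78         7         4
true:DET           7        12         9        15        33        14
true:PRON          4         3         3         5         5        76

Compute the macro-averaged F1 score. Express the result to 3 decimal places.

0.637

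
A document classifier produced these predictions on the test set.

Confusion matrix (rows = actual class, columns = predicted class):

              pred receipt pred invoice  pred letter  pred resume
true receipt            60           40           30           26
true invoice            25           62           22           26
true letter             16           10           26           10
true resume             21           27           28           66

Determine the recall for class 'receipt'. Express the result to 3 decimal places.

One-vs-rest for 'receipt': TP = diagonal; FP = other classes predicted 'receipt'; FN = 'receipt' predicted as other.
recall = TP/(TP+FN).
receipt: TP=60, FN=40+30+26=96 → 60/156 = 0.3846

0.385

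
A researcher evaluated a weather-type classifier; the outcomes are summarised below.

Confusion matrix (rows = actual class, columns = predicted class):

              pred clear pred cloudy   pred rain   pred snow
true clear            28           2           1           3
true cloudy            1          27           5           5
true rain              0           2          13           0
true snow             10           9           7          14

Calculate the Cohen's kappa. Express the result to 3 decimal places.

Observed agreement pₒ = trace/N = 82/127 = 0.6457
Expected agreement pₑ = Σ (rowᵢ·colᵢ)/N² = (34·39 + 38·40 + 15·26 + 40·22)/127² = 0.2552
κ = (pₒ − pₑ)/(1 − pₑ) = (0.6457 − 0.2552)/(1 − 0.2552) = 0.524

0.524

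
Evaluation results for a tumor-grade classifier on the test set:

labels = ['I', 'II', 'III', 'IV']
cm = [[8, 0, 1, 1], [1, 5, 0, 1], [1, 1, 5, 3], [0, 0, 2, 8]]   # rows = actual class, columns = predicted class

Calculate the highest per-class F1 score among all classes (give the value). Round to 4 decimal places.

Per-class F1 score (2·TP/(2·TP+FP+FN)):
  I: TP=8, FP=1+1+0=2, FN=0+1+1=2 → 16/20 = 0.80000
  II: TP=5, FP=0+1+0=1, FN=1+0+1=2 → 10/13 = 0.76923
  III: TP=5, FP=1+0+2=3, FN=1+1+3=5 → 10/18 = 0.55556
  IV: TP=8, FP=1+1+3=5, FN=0+0+2=2 → 16/23 = 0.69565
Highest is class 'I' with F1 score = 0.8000.

0.8000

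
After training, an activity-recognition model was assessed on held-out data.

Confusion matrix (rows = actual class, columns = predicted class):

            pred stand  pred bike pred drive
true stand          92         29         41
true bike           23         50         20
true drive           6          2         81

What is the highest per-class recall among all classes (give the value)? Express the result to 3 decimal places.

0.910

Per-class recall (TP/(TP+FN)):
  stand: TP=92, FN=29+41=70 → 92/162 = 0.5679
  bike: TP=50, FN=23+20=43 → 50/93 = 0.5376
  drive: TP=81, FN=6+2=8 → 81/89 = 0.9101
Highest is class 'drive' with recall = 0.910.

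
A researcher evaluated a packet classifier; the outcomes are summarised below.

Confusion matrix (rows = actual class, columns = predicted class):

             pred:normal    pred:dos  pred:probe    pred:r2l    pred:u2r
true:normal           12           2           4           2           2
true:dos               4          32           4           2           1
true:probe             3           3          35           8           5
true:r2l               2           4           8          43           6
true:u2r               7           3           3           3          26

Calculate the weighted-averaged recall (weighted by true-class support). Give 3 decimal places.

0.661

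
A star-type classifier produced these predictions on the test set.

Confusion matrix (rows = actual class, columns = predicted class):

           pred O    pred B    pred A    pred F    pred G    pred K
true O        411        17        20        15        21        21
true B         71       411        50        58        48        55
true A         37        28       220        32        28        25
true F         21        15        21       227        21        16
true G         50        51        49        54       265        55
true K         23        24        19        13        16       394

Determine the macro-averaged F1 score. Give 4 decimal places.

0.6563

Per-class F1 score (2·TP/(2·TP+FP+FN)):
  O: TP=411, FP=71+37+21+50+23=202, FN=17+20+15+21+21=94 → 822/1118 = 0.73524
  B: TP=411, FP=17+28+15+51+24=135, FN=71+50+58+48+55=282 → 822/1239 = 0.66344
  A: TP=220, FP=20+50+21+49+19=159, FN=37+28+32+28+25=150 → 440/749 = 0.58745
  F: TP=227, FP=15+58+32+54+13=172, FN=21+15+21+21+16=94 → 454/720 = 0.63056
  G: TP=265, FP=21+48+28+21+16=134, FN=50+51+49+54+55=259 → 530/923 = 0.57421
  K: TP=394, FP=21+55+25+16+55=172, FN=23+24+19+13+16=95 → 788/1055 = 0.74692
Macro-F1 score = mean = (0.73524 + 0.66344 + 0.58745 + 0.63056 + 0.57421 + 0.74692) / 6 = 0.6563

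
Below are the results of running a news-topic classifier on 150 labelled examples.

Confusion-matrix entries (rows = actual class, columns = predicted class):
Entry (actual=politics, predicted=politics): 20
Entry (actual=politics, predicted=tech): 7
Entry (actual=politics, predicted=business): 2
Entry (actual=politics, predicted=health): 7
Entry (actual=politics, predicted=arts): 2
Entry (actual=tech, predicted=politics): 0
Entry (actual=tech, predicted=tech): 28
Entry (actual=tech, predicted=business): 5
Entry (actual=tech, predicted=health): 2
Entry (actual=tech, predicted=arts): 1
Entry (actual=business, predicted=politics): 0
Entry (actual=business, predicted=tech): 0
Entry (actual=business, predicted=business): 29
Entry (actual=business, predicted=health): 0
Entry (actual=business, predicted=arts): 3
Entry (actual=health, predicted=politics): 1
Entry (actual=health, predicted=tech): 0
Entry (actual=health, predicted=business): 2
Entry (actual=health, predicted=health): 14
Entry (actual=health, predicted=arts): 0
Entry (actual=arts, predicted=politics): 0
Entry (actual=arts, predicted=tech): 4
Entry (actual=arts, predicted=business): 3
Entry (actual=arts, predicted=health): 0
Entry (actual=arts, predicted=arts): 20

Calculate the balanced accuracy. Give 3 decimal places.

Balanced accuracy = mean of per-class recall.
  politics: recall = 20/38 = 0.5263
  tech: recall = 28/36 = 0.7778
  business: recall = 29/32 = 0.9063
  health: recall = 14/17 = 0.8235
  arts: recall = 20/27 = 0.7407
Mean = (0.5263 + 0.7778 + 0.9063 + 0.8235 + 0.7407) / 5 = 0.755

0.755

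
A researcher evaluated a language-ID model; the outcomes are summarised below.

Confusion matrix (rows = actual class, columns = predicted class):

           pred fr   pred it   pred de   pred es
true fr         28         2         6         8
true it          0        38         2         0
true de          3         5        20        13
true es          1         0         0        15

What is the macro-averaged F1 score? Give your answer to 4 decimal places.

0.6969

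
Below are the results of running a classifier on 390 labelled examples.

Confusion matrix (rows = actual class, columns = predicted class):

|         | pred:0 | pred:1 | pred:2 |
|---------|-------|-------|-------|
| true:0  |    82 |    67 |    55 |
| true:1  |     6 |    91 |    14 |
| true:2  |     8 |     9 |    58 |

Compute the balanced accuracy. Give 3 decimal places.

0.665

Balanced accuracy = mean of per-class recall.
  0: recall = 82/204 = 0.4020
  1: recall = 91/111 = 0.8198
  2: recall = 58/75 = 0.7733
Mean = (0.4020 + 0.8198 + 0.7733) / 3 = 0.665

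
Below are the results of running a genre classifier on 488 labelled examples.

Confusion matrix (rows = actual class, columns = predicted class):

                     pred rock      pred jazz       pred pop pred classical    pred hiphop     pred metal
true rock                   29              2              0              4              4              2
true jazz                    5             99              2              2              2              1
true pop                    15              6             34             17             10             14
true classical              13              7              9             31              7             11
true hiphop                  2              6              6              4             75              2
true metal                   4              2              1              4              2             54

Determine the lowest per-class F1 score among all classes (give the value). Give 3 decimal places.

0.443

Per-class F1 score (2·TP/(2·TP+FP+FN)):
  rock: TP=29, FP=5+15+13+2+4=39, FN=2+0+4+4+2=12 → 58/109 = 0.5321
  jazz: TP=99, FP=2+6+7+6+2=23, FN=5+2+2+2+1=12 → 198/233 = 0.8498
  pop: TP=34, FP=0+2+9+6+1=18, FN=15+6+17+10+14=62 → 68/148 = 0.4595
  classical: TP=31, FP=4+2+17+4+4=31, FN=13+7+9+7+11=47 → 62/140 = 0.4429
  hiphop: TP=75, FP=4+2+10+7+2=25, FN=2+6+6+4+2=20 → 150/195 = 0.7692
  metal: TP=54, FP=2+1+14+11+2=30, FN=4+2+1+4+2=13 → 108/151 = 0.7152
Lowest is class 'classical' with F1 score = 0.443.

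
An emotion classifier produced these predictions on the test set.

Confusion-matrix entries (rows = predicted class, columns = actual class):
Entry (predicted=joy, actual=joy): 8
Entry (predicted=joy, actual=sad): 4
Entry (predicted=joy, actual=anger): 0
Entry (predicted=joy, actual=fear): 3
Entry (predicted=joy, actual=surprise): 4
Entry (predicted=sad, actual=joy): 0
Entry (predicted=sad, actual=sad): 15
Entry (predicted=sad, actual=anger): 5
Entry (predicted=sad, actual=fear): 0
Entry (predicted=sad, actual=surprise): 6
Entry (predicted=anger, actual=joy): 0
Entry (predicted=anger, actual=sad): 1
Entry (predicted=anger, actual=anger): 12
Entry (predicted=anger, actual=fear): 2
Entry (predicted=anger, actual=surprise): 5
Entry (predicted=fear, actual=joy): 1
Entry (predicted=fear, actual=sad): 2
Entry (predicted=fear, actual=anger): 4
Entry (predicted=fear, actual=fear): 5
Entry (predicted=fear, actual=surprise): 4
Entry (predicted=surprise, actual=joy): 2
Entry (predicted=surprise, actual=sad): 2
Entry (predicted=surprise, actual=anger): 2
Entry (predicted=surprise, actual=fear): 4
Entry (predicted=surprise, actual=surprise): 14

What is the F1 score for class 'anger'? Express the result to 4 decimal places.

Take TP from the diagonal, FP from the rest of the 'anger' prediction marginal, FN from the rest of the 'anger' actual marginal.
F1 score = 2·TP/(2·TP+FP+FN).
anger: TP=12, FP=0+1+2+5=8, FN=0+5+4+2=11 → 24/43 = 0.55814

0.5581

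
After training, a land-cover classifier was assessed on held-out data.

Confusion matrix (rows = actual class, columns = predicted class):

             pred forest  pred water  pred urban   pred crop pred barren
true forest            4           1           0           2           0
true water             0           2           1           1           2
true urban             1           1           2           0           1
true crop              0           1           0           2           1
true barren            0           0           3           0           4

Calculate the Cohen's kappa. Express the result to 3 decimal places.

0.351

Observed agreement pₒ = trace/N = 14/29 = 0.4828
Expected agreement pₑ = Σ (rowᵢ·colᵢ)/N² = (7·5 + 6·5 + 5·6 + 4·5 + 7·8)/29² = 0.2033
κ = (pₒ − pₑ)/(1 − pₑ) = (0.4828 − 0.2033)/(1 − 0.2033) = 0.351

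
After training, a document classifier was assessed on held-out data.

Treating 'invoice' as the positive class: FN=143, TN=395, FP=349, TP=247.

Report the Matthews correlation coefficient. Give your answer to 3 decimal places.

0.156

MCC = (TP·TN − FP·FN) / √((TP+FP)(TP+FN)(TN+FP)(TN+FN))
Numerator = 247·395 − 349·143 = 47658
Denominator = √(596·390·744·538) = √93039223680 = 305023.3166
MCC = 47658 / 305023.3166 = 0.156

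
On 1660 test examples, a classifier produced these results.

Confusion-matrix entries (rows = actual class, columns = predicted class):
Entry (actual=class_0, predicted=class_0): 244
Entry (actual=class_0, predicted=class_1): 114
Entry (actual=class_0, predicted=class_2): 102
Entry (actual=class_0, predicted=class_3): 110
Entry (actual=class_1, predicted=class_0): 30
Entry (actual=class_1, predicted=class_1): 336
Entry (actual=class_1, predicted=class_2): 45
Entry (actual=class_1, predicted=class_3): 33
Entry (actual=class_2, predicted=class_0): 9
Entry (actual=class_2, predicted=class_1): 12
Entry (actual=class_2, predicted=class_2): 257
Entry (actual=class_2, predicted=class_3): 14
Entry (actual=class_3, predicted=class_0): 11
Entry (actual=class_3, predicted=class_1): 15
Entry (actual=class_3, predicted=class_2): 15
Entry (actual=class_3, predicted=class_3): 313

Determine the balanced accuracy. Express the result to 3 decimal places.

0.737

Balanced accuracy = mean of per-class recall.
  class_0: recall = 244/570 = 0.4281
  class_1: recall = 336/444 = 0.7568
  class_2: recall = 257/292 = 0.8801
  class_3: recall = 313/354 = 0.8842
Mean = (0.4281 + 0.7568 + 0.8801 + 0.8842) / 4 = 0.737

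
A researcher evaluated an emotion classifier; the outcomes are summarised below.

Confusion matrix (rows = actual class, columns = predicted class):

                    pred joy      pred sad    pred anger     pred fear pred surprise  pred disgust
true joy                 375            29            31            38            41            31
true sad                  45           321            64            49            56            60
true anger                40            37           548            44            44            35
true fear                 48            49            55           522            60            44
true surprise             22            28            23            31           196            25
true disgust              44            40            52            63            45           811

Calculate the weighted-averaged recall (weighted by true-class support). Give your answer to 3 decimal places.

Per-class recall (TP/(TP+FN)):
  joy: TP=375, FN=29+31+38+41+31=170 → 375/545 = 0.6881
  sad: TP=321, FN=45+64+49+56+60=274 → 321/595 = 0.5395
  anger: TP=548, FN=40+37+44+44+35=200 → 548/748 = 0.7326
  fear: TP=522, FN=48+49+55+60+44=256 → 522/778 = 0.6710
  surprise: TP=196, FN=22+28+23+31+25=129 → 196/325 = 0.6031
  disgust: TP=811, FN=44+40+52+63+45=244 → 811/1055 = 0.7687
Weighted-recall = Σ (supportᵢ/N)·recallᵢ with N=4046: (545/4046)·0.6881 + (595/4046)·0.5395 + (748/4046)·0.7326 + (778/4046)·0.6710 + (325/4046)·0.6031 + (1055/4046)·0.7687 = 0.685

0.685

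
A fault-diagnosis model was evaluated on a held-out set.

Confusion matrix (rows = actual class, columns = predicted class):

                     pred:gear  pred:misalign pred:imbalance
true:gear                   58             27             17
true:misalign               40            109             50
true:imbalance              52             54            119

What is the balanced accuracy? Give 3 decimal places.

Balanced accuracy = mean of per-class recall.
  gear: recall = 58/102 = 0.5686
  misalign: recall = 109/199 = 0.5477
  imbalance: recall = 119/225 = 0.5289
Mean = (0.5686 + 0.5477 + 0.5289) / 3 = 0.548

0.548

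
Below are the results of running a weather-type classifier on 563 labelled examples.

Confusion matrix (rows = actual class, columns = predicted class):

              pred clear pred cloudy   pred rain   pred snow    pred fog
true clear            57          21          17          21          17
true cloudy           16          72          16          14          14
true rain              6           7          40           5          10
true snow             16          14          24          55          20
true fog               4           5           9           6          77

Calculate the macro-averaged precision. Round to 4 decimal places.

0.5321

Per-class precision (TP/(TP+FP)):
  clear: TP=57, FP=16+6+16+4=42 → 57/99 = 0.57576
  cloudy: TP=72, FP=21+7+14+5=47 → 72/119 = 0.60504
  rain: TP=40, FP=17+16+24+9=66 → 40/106 = 0.37736
  snow: TP=55, FP=21+14+5+6=46 → 55/101 = 0.54455
  fog: TP=77, FP=17+14+10+20=61 → 77/138 = 0.55797
Macro-precision = mean = (0.57576 + 0.60504 + 0.37736 + 0.54455 + 0.55797) / 5 = 0.5321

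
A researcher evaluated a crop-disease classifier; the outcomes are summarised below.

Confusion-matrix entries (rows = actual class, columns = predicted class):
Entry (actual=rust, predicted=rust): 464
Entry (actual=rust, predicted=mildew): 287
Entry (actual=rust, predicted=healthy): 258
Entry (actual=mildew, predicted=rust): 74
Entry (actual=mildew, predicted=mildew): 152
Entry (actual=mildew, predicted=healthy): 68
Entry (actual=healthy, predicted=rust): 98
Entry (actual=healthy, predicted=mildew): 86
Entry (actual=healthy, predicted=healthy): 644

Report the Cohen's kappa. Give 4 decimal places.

0.3691

Observed agreement pₒ = trace/N = 1260/2131 = 0.59127
Expected agreement pₑ = Σ (rowᵢ·colᵢ)/N² = (1009·636 + 294·525 + 828·970)/2131² = 0.35216
κ = (pₒ − pₑ)/(1 − pₑ) = (0.59127 − 0.35216)/(1 − 0.35216) = 0.3691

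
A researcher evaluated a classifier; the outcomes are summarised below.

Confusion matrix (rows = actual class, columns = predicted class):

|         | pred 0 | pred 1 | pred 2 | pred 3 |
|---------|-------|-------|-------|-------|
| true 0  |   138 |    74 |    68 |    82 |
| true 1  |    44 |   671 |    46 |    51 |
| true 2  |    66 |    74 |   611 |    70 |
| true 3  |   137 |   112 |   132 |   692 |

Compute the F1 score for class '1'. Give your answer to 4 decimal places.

0.7699

Take TP from the diagonal, FP from the rest of the '1' prediction marginal, FN from the rest of the '1' actual marginal.
F1 score = 2·TP/(2·TP+FP+FN).
1: TP=671, FP=74+74+112=260, FN=44+46+51=141 → 1342/1743 = 0.76994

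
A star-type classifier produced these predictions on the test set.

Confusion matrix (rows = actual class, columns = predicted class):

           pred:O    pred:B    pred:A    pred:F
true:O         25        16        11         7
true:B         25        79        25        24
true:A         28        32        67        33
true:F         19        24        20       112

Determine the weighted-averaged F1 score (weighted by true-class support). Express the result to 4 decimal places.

Per-class F1 score (2·TP/(2·TP+FP+FN)):
  O: TP=25, FP=25+28+19=72, FN=16+11+7=34 → 50/156 = 0.32051
  B: TP=79, FP=16+32+24=72, FN=25+25+24=74 → 158/304 = 0.51974
  A: TP=67, FP=11+25+20=56, FN=28+32+33=93 → 134/283 = 0.47350
  F: TP=112, FP=7+24+33=64, FN=19+24+20=63 → 224/351 = 0.63818
Weighted-F1 score = Σ (supportᵢ/N)·F1 scoreᵢ with N=547: (59/547)·0.32051 + (153/547)·0.51974 + (160/547)·0.47350 + (175/547)·0.63818 = 0.5226

0.5226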